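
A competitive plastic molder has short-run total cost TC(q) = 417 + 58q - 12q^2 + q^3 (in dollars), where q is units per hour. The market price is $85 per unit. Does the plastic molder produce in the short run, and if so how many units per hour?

Variable cost is VC = 58q - 12q^2 + q^3, so AVC = VC/q = 58 - 12q + q^2 and MC = dTC/dq = 58 - 24q + 3q^2.
The AVC parabola has its vertex at q = 12/2 = 6, where AVC = 58 - 12·6 + 6^2 = $22.
P = $85 exceeds min AVC = $22, so the firm stays open.
P = MC gives -27 - 24q + 3q^2 = 0, with roots -1 and 9. Take the larger (rising MC): q* = 9.
Check: AVC at q = 9 is $31 ≤ P, so revenue covers variable cost.
Profit = P·q − TC = 85·9 − 696 = $69.

Produce at q = 9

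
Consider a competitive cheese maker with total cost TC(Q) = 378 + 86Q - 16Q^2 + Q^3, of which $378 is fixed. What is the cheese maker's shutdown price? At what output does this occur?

Short-run supply begins at min AVC. From VC = 86Q - 16Q^2 + Q^3, AVC = 86 - 16Q + Q^2.
dAVC/dQ = -16 + 2Q = 0 gives Q = 8. min AVC = 86 - 16·8 + 8^2 = 22.
The firm shuts down for any P below $22.

$22 per unit, at Q = 8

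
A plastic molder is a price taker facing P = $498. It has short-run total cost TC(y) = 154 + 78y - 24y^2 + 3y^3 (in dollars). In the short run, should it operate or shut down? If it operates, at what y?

From TC, MC = TC'(y) = 78 - 48y + 9y^2 and AVC = VC/y = 78 - 24y + 3y^2.
AVC is minimized where dAVC/dy = -24 + 6y = 0, at y = 4; min AVC = 78 - 24·4 + 3·4^2 = $30.
Because $498 ≥ $30, revenue can cover variable cost; the firm operates.
Set P = MC: 498 = 78 - 48y + 9y^2 → -420 - 48y + 9y^2 = 0. The roots are y = -14/3 and y = 10; the profit-maximizing output is on the rising part of MC, so y* = 10.
Check: AVC at y = 10 is $138 ≤ P, so revenue covers variable cost.
Profit = P·y − TC = 498·10 − 1534 = $3446.

Produce at y = 10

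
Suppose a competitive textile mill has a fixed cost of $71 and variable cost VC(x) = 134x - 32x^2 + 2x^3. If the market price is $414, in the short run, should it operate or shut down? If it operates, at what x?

Produce at x = 14

Strip out fixed cost: VC = 134x - 32x^2 + 2x^3. Then AVC = 134 - 32x + 2x^2 and MC = 134 - 64x + 6x^2.
AVC hits its minimum where MC = AVC, at x = 8, giving min AVC = 134 - 32·8 + 2·8^2 = $6.
Since P = $414 ≥ min AVC = $6, price covers variable cost and the firm should produce.
P = MC gives -280 - 64x + 6x^2 = 0, with roots -10/3 and 14. Take the larger (rising MC): x* = 14.
Check: AVC at x = 14 is $78 ≤ P, so revenue covers variable cost.
Profit = P·x − TC = 414·14 − 1163 = $4633.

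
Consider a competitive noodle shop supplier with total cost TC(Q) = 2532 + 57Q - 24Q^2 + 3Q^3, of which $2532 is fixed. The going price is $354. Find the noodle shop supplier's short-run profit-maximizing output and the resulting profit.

AVC = 57 - 24Q + 3Q^2 has its minimum $9 at Q = 4; price $354 clears that bar, so the firm operates.
MC = 57 - 48Q + 9Q^2. Setting P = MC and taking the root on the rising branch gives Q* = 9.
TR = 354·9 = 3186. TC = 2532 + 756 = 3288. Profit = 3186 − 3288 = -$102.
That loss of $102 beats the $2532 the firm would lose by shutting down; producing recovers $2430 of fixed cost.

Profit = -$102 at Q = 9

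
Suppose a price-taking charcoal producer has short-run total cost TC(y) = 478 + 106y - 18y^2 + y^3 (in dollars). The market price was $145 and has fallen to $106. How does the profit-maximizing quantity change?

AVC = 106 - 18y + y^2, minimized at y = 9 where min AVC = $25. MC = 106 - 36y + 3y^2.
With P = $145 above the shutdown price, P = MC gives y = 13.
At P = $106 ≥ min AVC, set P = MC: y = 12. The firm stays open but cuts output.

Output falls from 13 to 12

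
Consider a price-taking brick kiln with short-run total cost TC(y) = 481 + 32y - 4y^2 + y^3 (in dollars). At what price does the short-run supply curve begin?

Short-run supply begins at min AVC. From VC = 32y - 4y^2 + y^3, AVC = 32 - 4y + y^2.
dAVC/dy = -4 + 2y = 0 gives y = 2. min AVC = 32 - 4·2 + 2^2 = 28.
The firm shuts down for any P below $28.

$28 per unit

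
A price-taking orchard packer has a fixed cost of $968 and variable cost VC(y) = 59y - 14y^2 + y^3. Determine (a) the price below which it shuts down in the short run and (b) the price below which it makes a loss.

Shutdown price = min AVC. AVC = 59 - 14y + y^2, with vertex at y = 7 and minimum $10.
ATC = 968/y + 59 - 14y + y^2. Setting dATC/dy = −968/y^2 − 14 + 2y = 0 gives y = 11 (since 2·11^3 − 14·11^2 = 968).
min ATC = 968/11 + 59 − 14·11 + 11^2 = $114. That is the break-even price.
Between these two prices the firm operates at a loss; above $114 it earns a profit.

Shutdown price = $10; break-even price = $114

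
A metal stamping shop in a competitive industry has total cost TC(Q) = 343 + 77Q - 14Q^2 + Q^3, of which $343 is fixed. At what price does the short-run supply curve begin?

$28 per unit

The firm shuts down when price falls below the minimum of average variable cost. AVC = VC/Q = 77 - 14Q + Q^2.
dAVC/dQ = -14 + 2Q = 0 gives Q = 7. min AVC = 77 - 14·7 + 7^2 = 28.
The firm shuts down for any P below $28.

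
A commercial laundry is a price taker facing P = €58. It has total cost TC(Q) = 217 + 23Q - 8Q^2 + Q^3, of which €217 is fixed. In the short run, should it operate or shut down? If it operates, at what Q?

Produce at Q = 7

From TC, MC = TC'(Q) = 23 - 16Q + 3Q^2 and AVC = VC/Q = 23 - 8Q + Q^2.
The AVC parabola has its vertex at Q = 8/2 = 4, where AVC = 23 - 8·4 + 4^2 = €7.
P = €58 exceeds min AVC = €7, so the firm stays open.
Set P = MC: 58 = 23 - 16Q + 3Q^2 → -35 - 16Q + 3Q^2 = 0. The roots are Q = -5/3 and Q = 7; the profit-maximizing output is on the rising part of MC, so Q* = 7.
Check: AVC at Q = 7 is €16 ≤ P, so revenue covers variable cost.
Profit = P·Q − TC = 58·7 − 329 = €77.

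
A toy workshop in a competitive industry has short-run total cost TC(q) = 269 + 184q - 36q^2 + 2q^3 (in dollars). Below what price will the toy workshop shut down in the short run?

$22 per unit

The shutdown price is the minimum of AVC. VC = 184q - 36q^2 + 2q^3, so AVC = 184 - 36q + 2q^2.
At the minimum of AVC, MC = AVC. MC = 184 - 72q + 6q^2; setting MC = AVC gives 4q^2 - 36q = 0, so q = 9. min AVC = 22.
The firm shuts down for any P below $22.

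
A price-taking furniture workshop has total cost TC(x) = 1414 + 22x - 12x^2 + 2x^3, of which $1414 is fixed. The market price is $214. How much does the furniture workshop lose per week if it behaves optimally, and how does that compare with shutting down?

Profit = -$134 at x = 8

AVC = 22 - 12x + 2x^2; min AVC = $4 at x = 3. Since P = $214 ≥ min AVC, the firm produces.
With MC = 22 - 24x + 6x^2, P = MC on the upward-sloping part at x* = 8.
TR = 214·8 = 1712. TC = 1414 + 432 = 1846. Profit = 1712 − 1846 = -$134.
That loss of $134 beats the $1414 the firm would lose by shutting down; producing recovers $1280 of fixed cost.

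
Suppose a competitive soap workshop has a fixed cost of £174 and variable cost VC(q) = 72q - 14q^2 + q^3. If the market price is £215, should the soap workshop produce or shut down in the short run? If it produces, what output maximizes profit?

Produce at q = 13

From TC, MC = TC'(q) = 72 - 28q + 3q^2 and AVC = VC/q = 72 - 14q + q^2.
AVC is minimized where dAVC/dq = -14 + 2q = 0, at q = 7; min AVC = 72 - 14·7 + 7^2 = £23.
Since P = £215 ≥ min AVC = £23, price covers variable cost and the firm should produce.
Solving P = MC: -143 - 28q + 3q^2 = 0 ⇒ q = -11/3 or 13. On the upward-sloping branch, q* = 13.
Check: AVC at q = 13 is £59 ≤ P, so revenue covers variable cost.
Profit = P·q − TC = 215·13 − 941 = £1854.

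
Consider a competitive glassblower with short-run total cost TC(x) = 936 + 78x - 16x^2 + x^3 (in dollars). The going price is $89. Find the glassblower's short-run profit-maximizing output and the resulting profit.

AVC = 78 - 16x + x^2 has its minimum $14 at x = 8; price $89 clears that bar, so the firm operates.
With MC = 78 - 32x + 3x^2, P = MC on the upward-sloping part at x* = 11.
TR = 89·11 = 979. TC = 936 + 253 = 1189. Profit = 979 − 1189 = -$210.
That loss of $210 beats the $936 the firm would lose by shutting down; producing recovers $726 of fixed cost.

Profit = -$210 at x = 11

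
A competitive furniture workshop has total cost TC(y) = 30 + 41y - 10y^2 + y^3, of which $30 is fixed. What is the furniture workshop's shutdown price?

$16 per unit

The shutdown price is the minimum of AVC. VC = 41y - 10y^2 + y^3, so AVC = 41 - 10y + y^2.
At the minimum of AVC, MC = AVC. MC = 41 - 20y + 3y^2; setting MC = AVC gives 2y^2 - 10y = 0, so y = 5. min AVC = 16.
The firm shuts down for any P below $16.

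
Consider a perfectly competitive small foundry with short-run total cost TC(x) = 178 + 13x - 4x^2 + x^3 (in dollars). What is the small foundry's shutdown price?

$9 per unit

The shutdown price is the minimum of AVC. VC = 13x - 4x^2 + x^3, so AVC = 13 - 4x + x^2.
At the minimum of AVC, MC = AVC. MC = 13 - 8x + 3x^2; setting MC = AVC gives 2x^2 - 4x = 0, so x = 2. min AVC = 9.
The firm shuts down for any P below $9.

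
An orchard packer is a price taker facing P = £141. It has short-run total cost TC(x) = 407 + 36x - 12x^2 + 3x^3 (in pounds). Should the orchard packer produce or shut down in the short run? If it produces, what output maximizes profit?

Produce at x = 5

From TC, MC = TC'(x) = 36 - 24x + 9x^2 and AVC = VC/x = 36 - 12x + 3x^2.
AVC is minimized where dAVC/dx = -12 + 6x = 0, at x = 2; min AVC = 36 - 12·2 + 3·2^2 = £24.
P = £141 exceeds min AVC = £24, so the firm stays open.
P = MC gives -105 - 24x + 9x^2 = 0, with roots -7/3 and 5. Take the larger (rising MC): x* = 5.
Check: AVC at x = 5 is £51 ≤ P, so revenue covers variable cost.
Profit = P·x − TC = 141·5 − 662 = £43.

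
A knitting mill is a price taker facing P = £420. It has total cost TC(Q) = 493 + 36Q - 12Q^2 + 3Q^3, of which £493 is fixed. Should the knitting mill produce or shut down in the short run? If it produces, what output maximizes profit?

From TC, MC = TC'(Q) = 36 - 24Q + 9Q^2 and AVC = VC/Q = 36 - 12Q + 3Q^2.
AVC hits its minimum where MC = AVC, at Q = 2, giving min AVC = 36 - 12·2 + 3·2^2 = £24.
Because £420 ≥ £24, revenue can cover variable cost; the firm operates.
Set P = MC: 420 = 36 - 24Q + 9Q^2 → -384 - 24Q + 9Q^2 = 0. The roots are Q = -16/3 and Q = 8; the profit-maximizing output is on the rising part of MC, so Q* = 8.
Check: AVC at Q = 8 is £132 ≤ P, so revenue covers variable cost.
Profit = P·Q − TC = 420·8 − 1549 = £1811.

Produce at Q = 8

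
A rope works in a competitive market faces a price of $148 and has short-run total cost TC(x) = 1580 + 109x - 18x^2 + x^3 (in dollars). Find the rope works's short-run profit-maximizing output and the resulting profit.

AVC = 109 - 18x + x^2; min AVC = $28 at x = 9. Since P = $148 ≥ min AVC, the firm produces.
With MC = 109 - 36x + 3x^2, P = MC on the upward-sloping part at x* = 13.
TR = 148·13 = 1924. TC = 1580 + 572 = 2152. Profit = 1924 − 2152 = -$228.
That loss of $228 beats the $1580 the firm would lose by shutting down; producing recovers $1352 of fixed cost.

Profit = -$228 at x = 13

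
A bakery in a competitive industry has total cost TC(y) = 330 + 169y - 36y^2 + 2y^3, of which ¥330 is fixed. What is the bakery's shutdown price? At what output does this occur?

The firm shuts down when price falls below the minimum of average variable cost. AVC = VC/y = 169 - 36y + 2y^2.
At the minimum of AVC, MC = AVC. MC = 169 - 72y + 6y^2; setting MC = AVC gives 4y^2 - 36y = 0, so y = 9. min AVC = 7.
So the shutdown price is ¥7.

¥7 per unit, at y = 9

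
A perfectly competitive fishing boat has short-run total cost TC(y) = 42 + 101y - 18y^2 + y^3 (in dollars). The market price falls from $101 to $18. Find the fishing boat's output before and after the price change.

Output falls from 12 to 0 (the firm shuts down)

AVC = 101 - 18y + y^2, minimized at y = 9 where min AVC = $20. MC = 101 - 36y + 3y^2.
At P = $101 ≥ min AVC, set P = MC on the rising branch: y = 12.
At P = $18 < min AVC = $20, price no longer covers variable cost at any output, so the firm shuts down: y = 0.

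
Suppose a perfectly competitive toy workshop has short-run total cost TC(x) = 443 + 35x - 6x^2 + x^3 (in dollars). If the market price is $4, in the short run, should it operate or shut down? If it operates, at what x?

Shut down

Variable cost is VC = 35x - 6x^2 + x^3, so AVC = VC/x = 35 - 6x + x^2 and MC = dTC/dx = 35 - 12x + 3x^2.
The AVC parabola has its vertex at x = 6/2 = 3, where AVC = 35 - 6·3 + 3^2 = $26.
With P < min AVC ($4 < $26), every unit sold adds to the loss.
Shutting down limits the loss to fixed cost, $443.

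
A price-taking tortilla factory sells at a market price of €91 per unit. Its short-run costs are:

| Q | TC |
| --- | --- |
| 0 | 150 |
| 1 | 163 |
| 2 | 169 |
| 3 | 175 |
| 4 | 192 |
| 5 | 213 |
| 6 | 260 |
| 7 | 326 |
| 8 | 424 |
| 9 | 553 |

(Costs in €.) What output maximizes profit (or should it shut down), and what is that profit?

Q = 7; profit = €311

Profit at each row (π = 91Q − TC): Q=0: -150; Q=1: -72; Q=2: 13; Q=3: 98; Q=4: 172; Q=5: 242; Q=6: 286; Q=7: 311; Q=8: 304; Q=9: 266.
Profit is maximized at Q = 7. AVC there is 176/7 = €25.14 ≤ P, so producing beats shutting down (which would give -€150).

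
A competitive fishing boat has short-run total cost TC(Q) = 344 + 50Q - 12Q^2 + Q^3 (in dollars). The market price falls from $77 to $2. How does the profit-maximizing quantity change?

Output falls from 9 to 0 (the firm shuts down)

MC = 50 - 24Q + 3Q^2; the shutdown threshold is min AVC = $14 (at Q = 6).
With P = $77 above the shutdown price, P = MC gives Q = 9.
At P = $2 < min AVC = $14, price no longer covers variable cost at any output, so the firm shuts down: Q = 0.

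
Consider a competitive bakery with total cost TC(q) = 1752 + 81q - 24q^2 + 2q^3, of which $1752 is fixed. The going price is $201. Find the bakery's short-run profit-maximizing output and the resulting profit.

Profit = -$152 at q = 10

AVC = 81 - 24q + 2q^2 has its minimum $9 at q = 6; price $201 clears that bar, so the firm operates.
With MC = 81 - 48q + 6q^2, P = MC on the upward-sloping part at q* = 10.
TR = 201·10 = 2010. TC = 1752 + 410 = 2162. Profit = 2010 − 2162 = -$152.
By producing, the firm covers all variable cost plus $1600 of fixed cost; shutting down would lose the full $1752.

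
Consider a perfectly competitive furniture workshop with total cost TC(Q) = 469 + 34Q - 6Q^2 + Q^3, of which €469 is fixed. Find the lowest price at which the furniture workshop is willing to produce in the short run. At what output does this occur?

€25 per unit, at Q = 3

The shutdown price is the minimum of AVC. VC = 34Q - 6Q^2 + Q^3, so AVC = 34 - 6Q + Q^2.
At the minimum of AVC, MC = AVC. MC = 34 - 12Q + 3Q^2; setting MC = AVC gives 2Q^2 - 6Q = 0, so Q = 3. min AVC = 25.
So the shutdown price is €25.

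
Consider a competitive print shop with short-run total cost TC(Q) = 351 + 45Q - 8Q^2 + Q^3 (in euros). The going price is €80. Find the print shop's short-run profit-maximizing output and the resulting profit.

Profit = -€57 at Q = 7

AVC = 45 - 8Q + Q^2 has its minimum €29 at Q = 4; price €80 clears that bar, so the firm operates.
MC = 45 - 16Q + 3Q^2. Setting P = MC and taking the root on the rising branch gives Q* = 7.
TR = 80·7 = 560. TC = 351 + 266 = 617. Profit = 560 − 617 = -€57.
By producing, the firm covers all variable cost plus €294 of fixed cost; shutting down would lose the full €351.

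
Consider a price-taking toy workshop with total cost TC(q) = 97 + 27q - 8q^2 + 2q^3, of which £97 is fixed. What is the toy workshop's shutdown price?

£19 per unit

The firm shuts down when price falls below the minimum of average variable cost. AVC = VC/q = 27 - 8q + 2q^2.
dAVC/dq = -8 + 4q = 0 gives q = 2. min AVC = 27 - 8·2 + 2·2^2 = 19.
So the shutdown price is £19.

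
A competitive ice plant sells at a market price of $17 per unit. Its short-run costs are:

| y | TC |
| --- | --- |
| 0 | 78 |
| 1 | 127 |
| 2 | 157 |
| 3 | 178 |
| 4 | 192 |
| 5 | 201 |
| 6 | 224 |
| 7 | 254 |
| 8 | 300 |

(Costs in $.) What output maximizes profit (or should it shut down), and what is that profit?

y = 0 (shut down); profit = -$78

Tabulate TR − TC: y=0: -78; y=1: -110; y=2: -123; y=3: -127; y=4: -124; y=5: -116; y=6: -122; y=7: -135; y=8: -164.
Profit is highest at y = 0. Equivalently, the lowest AVC in the table is 146/6 ≈ $24.33 at y = 6, and P = $17 falls below it — price never covers variable cost, so the firm shuts down and loses only its fixed cost.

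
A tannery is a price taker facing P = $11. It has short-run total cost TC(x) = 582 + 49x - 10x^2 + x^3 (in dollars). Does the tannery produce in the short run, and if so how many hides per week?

Shut down

Variable cost is VC = 49x - 10x^2 + x^3, so AVC = VC/x = 49 - 10x + x^2 and MC = dTC/dx = 49 - 20x + 3x^2.
The AVC parabola has its vertex at x = 10/2 = 5, where AVC = 49 - 10·5 + 5^2 = $24.
With P < min AVC ($11 < $24), every unit sold adds to the loss.
Best response: produce nothing and absorb the $582 fixed cost.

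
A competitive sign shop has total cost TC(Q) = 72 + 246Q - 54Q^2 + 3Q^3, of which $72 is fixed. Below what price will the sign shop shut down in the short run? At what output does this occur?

The shutdown price is the minimum of AVC. VC = 246Q - 54Q^2 + 3Q^3, so AVC = 246 - 54Q + 3Q^2.
dAVC/dQ = -54 + 6Q = 0 gives Q = 9. min AVC = 246 - 54·9 + 3·9^2 = 3.
For P < $3 the firm produces nothing.

$3 per unit, at Q = 9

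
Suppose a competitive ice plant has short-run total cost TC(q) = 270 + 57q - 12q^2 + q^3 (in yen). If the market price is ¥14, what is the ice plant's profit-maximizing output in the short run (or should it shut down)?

Variable cost is VC = 57q - 12q^2 + q^3, so AVC = VC/q = 57 - 12q + q^2 and MC = dTC/dq = 57 - 24q + 3q^2.
The AVC parabola has its vertex at q = 12/2 = 6, where AVC = 57 - 12·6 + 6^2 = ¥21.
With P < min AVC (¥14 < ¥21), every unit sold adds to the loss.
The firm minimizes its loss by shutting down and losing only its fixed cost of ¥270.

Shut down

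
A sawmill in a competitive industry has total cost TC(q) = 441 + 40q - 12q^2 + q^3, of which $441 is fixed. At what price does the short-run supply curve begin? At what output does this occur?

The shutdown price is the minimum of AVC. VC = 40q - 12q^2 + q^3, so AVC = 40 - 12q + q^2.
dAVC/dq = -12 + 2q = 0 gives q = 6. min AVC = 40 - 12·6 + 6^2 = 4.
So the shutdown price is $4.

$4 per unit, at q = 6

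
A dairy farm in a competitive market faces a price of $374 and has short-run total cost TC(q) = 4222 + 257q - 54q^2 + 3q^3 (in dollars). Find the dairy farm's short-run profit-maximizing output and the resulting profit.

Profit = -$166 at q = 13

AVC = 257 - 54q + 3q^2; min AVC = $14 at q = 9. Since P = $374 ≥ min AVC, the firm produces.
With MC = 257 - 108q + 9q^2, P = MC on the upward-sloping part at q* = 13.
TR = 374·13 = 4862. TC = 4222 + 806 = 5028. Profit = 4862 − 5028 = -$166.
By producing, the firm covers all variable cost plus $4056 of fixed cost; shutting down would lose the full $4222.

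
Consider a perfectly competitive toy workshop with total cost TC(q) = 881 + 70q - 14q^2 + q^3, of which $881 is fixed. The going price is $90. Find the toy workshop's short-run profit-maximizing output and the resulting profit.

Profit = -$281 at q = 10

AVC = 70 - 14q + q^2 has its minimum $21 at q = 7; price $90 clears that bar, so the firm operates.
With MC = 70 - 28q + 3q^2, P = MC on the upward-sloping part at q* = 10.
TR = 90·10 = 900. TC = 881 + 300 = 1181. Profit = 900 − 1181 = -$281.
Shutting down would mean losing the fixed cost of $881, so operating at a loss of $281 is better by $600.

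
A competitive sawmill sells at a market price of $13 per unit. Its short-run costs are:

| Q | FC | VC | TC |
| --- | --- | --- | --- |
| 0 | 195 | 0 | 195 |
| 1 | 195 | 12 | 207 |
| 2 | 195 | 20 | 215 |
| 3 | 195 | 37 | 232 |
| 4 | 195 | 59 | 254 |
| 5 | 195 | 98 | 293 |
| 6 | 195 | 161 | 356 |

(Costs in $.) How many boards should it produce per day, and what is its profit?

Profit at each row (π = 13Q − TC): Q=0: -195; Q=1: -194; Q=2: -189; Q=3: -193; Q=4: -202; Q=5: -228; Q=6: -278.
Profit is maximized at Q = 2. AVC there is 20/2 = $10 ≤ P, so producing beats shutting down (which would give -$195).

Q = 2; profit = -$189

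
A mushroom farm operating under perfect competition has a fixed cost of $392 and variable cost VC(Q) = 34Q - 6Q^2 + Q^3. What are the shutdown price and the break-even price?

Shutdown price = min AVC. AVC = 34 - 6Q + Q^2, with vertex at Q = 3 and minimum $25.
ATC = 392/Q + 34 - 6Q + Q^2. Setting dATC/dQ = −392/Q^2 − 6 + 2Q = 0 gives Q = 7 (since 2·7^3 − 6·7^2 = 392).
min ATC = 392/7 + 34 − 6·7 + 7^2 = $97. That is the break-even price.
For $25 ≤ P < $97 the firm produces at a loss; below $25 it shuts down.

Shutdown price = $25; break-even price = $97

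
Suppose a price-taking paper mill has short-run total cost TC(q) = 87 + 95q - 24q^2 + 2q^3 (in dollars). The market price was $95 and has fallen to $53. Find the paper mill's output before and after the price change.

MC = 95 - 48q + 6q^2; the shutdown threshold is min AVC = $23 (at q = 6).
With P = $95 above the shutdown price, P = MC gives q = 8.
At P = $53 ≥ min AVC, set P = MC: q = 7. The firm stays open but cuts output.

Output falls from 8 to 7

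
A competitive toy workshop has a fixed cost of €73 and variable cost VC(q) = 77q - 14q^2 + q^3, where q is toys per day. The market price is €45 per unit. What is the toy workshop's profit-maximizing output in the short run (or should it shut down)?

From TC, MC = TC'(q) = 77 - 28q + 3q^2 and AVC = VC/q = 77 - 14q + q^2.
The AVC parabola has its vertex at q = 14/2 = 7, where AVC = 77 - 14·7 + 7^2 = €28.
Since P = €45 ≥ min AVC = €28, price covers variable cost and the firm should produce.
Solving P = MC: 32 - 28q + 3q^2 = 0 ⇒ q = 4/3 or 8. On the upward-sloping branch, q* = 8.
Check: AVC at q = 8 is €29 ≤ P, so revenue covers variable cost.
Profit = P·q − TC = 45·8 − 305 = €55.

Produce at q = 8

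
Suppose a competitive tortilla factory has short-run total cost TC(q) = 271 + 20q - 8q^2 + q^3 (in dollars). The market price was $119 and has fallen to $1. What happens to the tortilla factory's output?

MC = 20 - 16q + 3q^2; the shutdown threshold is min AVC = $4 (at q = 4).
At P = $119 ≥ min AVC, set P = MC on the rising branch: q = 9.
At P = $1 < min AVC = $4, price no longer covers variable cost at any output, so the firm shuts down: q = 0.

Output falls from 9 to 0 (the firm shuts down)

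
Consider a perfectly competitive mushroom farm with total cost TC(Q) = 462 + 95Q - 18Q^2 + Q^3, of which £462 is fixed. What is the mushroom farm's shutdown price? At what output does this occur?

The firm shuts down when price falls below the minimum of average variable cost. AVC = VC/Q = 95 - 18Q + Q^2.
At the minimum of AVC, MC = AVC. MC = 95 - 36Q + 3Q^2; setting MC = AVC gives 2Q^2 - 18Q = 0, so Q = 9. min AVC = 14.
For P < £14 the firm produces nothing.

£14 per unit, at Q = 9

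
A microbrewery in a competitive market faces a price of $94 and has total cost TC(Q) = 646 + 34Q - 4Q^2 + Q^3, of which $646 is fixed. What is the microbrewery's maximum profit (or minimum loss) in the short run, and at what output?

Profit = -$358 at Q = 6

AVC = 34 - 4Q + Q^2 has its minimum $30 at Q = 2; price $94 clears that bar, so the firm operates.
MC = 34 - 8Q + 3Q^2. Setting P = MC and taking the root on the rising branch gives Q* = 6.
TR = 94·6 = 564. TC = 646 + 276 = 922. Profit = 564 − 922 = -$358.
By producing, the firm covers all variable cost plus $288 of fixed cost; shutting down would lose the full $646.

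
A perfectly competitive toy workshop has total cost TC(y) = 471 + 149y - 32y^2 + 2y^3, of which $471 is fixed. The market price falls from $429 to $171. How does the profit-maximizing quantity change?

AVC = 149 - 32y + 2y^2, minimized at y = 8 where min AVC = $21. MC = 149 - 64y + 6y^2.
With P = $429 above the shutdown price, P = MC gives y = 14.
At P = $171 ≥ min AVC, set P = MC: y = 11. The firm stays open but cuts output.

Output falls from 14 to 11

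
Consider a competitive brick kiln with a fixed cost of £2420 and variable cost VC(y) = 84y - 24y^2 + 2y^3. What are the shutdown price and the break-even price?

Shutdown price = £12; break-even price = £282

AVC = 84 - 24y + 2y^2; minimized at y = 6, giving min AVC = £12. That is the shutdown price.
ATC = 2420/y + 84 - 24y + 2y^2. Setting dATC/dy = −2420/y^2 − 24 + 4y = 0 gives y = 11 (since 4·11^3 − 24·11^2 = 2420).
min ATC = 2420/11 + 84 − 24·11 + 2·11^2 = £282. That is the break-even price.
For £12 ≤ P < £282 the firm produces at a loss; below £12 it shuts down.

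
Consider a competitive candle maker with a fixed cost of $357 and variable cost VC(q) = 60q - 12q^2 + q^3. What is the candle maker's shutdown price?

Short-run supply begins at min AVC. From VC = 60q - 12q^2 + q^3, AVC = 60 - 12q + q^2.
dAVC/dq = -12 + 2q = 0 gives q = 6. min AVC = 60 - 12·6 + 6^2 = 24.
So the shutdown price is $24.

$24 per unit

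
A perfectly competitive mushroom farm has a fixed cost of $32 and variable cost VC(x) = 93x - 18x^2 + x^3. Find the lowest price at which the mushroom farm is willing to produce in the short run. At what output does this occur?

$12 per unit, at x = 9

The shutdown price is the minimum of AVC. VC = 93x - 18x^2 + x^3, so AVC = 93 - 18x + x^2.
dAVC/dx = -18 + 2x = 0 gives x = 9. min AVC = 93 - 18·9 + 9^2 = 12.
For P < $12 the firm produces nothing.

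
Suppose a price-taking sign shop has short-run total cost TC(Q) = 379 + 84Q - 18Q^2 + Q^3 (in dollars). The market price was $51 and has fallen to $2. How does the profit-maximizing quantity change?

AVC = 84 - 18Q + Q^2, minimized at Q = 9 where min AVC = $3. MC = 84 - 36Q + 3Q^2.
With P = $51 above the shutdown price, P = MC gives Q = 11.
At P = $2 < min AVC = $3, price no longer covers variable cost at any output, so the firm shuts down: Q = 0.

Output falls from 11 to 0 (the firm shuts down)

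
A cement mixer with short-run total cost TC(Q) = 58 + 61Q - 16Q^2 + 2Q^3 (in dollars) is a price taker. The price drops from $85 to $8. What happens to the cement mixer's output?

Output falls from 6 to 0 (the firm shuts down)

AVC = 61 - 16Q + 2Q^2, minimized at Q = 4 where min AVC = $29. MC = 61 - 32Q + 6Q^2.
With P = $85 above the shutdown price, P = MC gives Q = 6.
At P = $8 < min AVC = $29, price no longer covers variable cost at any output, so the firm shuts down: Q = 0.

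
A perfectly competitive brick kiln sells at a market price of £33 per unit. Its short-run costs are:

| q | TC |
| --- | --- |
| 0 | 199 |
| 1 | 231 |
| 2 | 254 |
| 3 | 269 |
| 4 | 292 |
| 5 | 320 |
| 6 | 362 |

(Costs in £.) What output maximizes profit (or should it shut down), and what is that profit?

q = 5; profit = -£155

Profit at each row (π = 33q − TC): q=0: -199; q=1: -198; q=2: -188; q=3: -170; q=4: -160; q=5: -155; q=6: -164.
Profit is maximized at q = 5. AVC there is 121/5 = £24.20 ≤ P, so producing beats shutting down (which would give -£199).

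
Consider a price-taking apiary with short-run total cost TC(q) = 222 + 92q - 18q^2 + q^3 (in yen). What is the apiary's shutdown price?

¥11 per unit

Short-run supply begins at min AVC. From VC = 92q - 18q^2 + q^3, AVC = 92 - 18q + q^2.
At the minimum of AVC, MC = AVC. MC = 92 - 36q + 3q^2; setting MC = AVC gives 2q^2 - 18q = 0, so q = 9. min AVC = 11.
The firm shuts down for any P below ¥11.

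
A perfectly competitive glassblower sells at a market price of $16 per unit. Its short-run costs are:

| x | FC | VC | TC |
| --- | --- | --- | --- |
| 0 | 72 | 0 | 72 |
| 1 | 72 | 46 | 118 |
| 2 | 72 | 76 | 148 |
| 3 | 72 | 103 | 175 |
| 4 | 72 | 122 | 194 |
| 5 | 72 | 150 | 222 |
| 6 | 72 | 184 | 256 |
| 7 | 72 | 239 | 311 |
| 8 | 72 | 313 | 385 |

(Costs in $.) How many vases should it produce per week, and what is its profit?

Profit at each row (π = 16x − TC): x=0: -72; x=1: -102; x=2: -116; x=3: -127; x=4: -130; x=5: -142; x=6: -160; x=7: -199; x=8: -257.
Profit is highest at x = 0. Equivalently, the lowest AVC in the table is 150/5 ≈ $30 at x = 5, and P = $16 falls below it — price never covers variable cost, so the firm shuts down and loses only its fixed cost.

x = 0 (shut down); profit = -$72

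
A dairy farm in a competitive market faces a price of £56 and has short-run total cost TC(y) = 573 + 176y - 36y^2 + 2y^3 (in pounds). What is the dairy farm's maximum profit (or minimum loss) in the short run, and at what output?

AVC = 176 - 36y + 2y^2; min AVC = £14 at y = 9. Since P = £56 ≥ min AVC, the firm produces.
MC = 176 - 72y + 6y^2. Setting P = MC and taking the root on the rising branch gives y* = 10.
TR = 56·10 = 560. TC = 573 + 160 = 733. Profit = 560 − 733 = -£173.
By producing, the firm covers all variable cost plus £400 of fixed cost; shutting down would lose the full £573.

Profit = -£173 at y = 10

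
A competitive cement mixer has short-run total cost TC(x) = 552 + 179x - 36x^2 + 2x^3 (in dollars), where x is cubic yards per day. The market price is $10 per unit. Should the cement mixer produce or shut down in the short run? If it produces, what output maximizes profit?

Strip out fixed cost: VC = 179x - 36x^2 + 2x^3. Then AVC = 179 - 36x + 2x^2 and MC = 179 - 72x + 6x^2.
The AVC parabola has its vertex at x = 36/4 = 9, where AVC = 179 - 36·9 + 2·9^2 = $17.
With P < min AVC ($10 < $17), every unit sold adds to the loss.
The firm minimizes its loss by shutting down and losing only its fixed cost of $552.

Shut down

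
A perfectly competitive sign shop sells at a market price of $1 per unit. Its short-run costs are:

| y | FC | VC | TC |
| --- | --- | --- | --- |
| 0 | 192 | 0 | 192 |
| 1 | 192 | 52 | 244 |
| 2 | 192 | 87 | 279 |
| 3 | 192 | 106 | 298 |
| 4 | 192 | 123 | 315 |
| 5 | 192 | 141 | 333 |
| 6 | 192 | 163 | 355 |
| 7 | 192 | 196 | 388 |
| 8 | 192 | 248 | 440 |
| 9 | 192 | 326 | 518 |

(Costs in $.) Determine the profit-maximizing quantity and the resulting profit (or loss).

Profit at each row (π = 1y − TC): y=0: -192; y=1: -243; y=2: -277; y=3: -295; y=4: -311; y=5: -328; y=6: -349; y=7: -381; y=8: -432; y=9: -509.
Profit is highest at y = 0. Equivalently, the lowest AVC in the table is 163/6 ≈ $27.17 at y = 6, and P = $1 falls below it — price never covers variable cost, so the firm shuts down and loses only its fixed cost.

y = 0 (shut down); profit = -$192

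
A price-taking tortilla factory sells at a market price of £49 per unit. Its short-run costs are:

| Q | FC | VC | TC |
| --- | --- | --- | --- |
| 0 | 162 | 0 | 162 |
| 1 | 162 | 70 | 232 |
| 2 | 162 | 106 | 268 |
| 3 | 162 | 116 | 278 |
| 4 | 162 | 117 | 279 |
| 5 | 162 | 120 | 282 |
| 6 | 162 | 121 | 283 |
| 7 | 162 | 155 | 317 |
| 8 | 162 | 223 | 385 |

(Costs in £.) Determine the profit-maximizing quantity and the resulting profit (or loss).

Q = 7; profit = £26

Compute π = P·Q − TC at each output: Q=0: -162; Q=1: -183; Q=2: -170; Q=3: -131; Q=4: -83; Q=5: -37; Q=6: 11; Q=7: 26; Q=8: 7.
Profit is maximized at Q = 7. AVC there is 155/7 = £22.14 ≤ P, so producing beats shutting down (which would give -£162).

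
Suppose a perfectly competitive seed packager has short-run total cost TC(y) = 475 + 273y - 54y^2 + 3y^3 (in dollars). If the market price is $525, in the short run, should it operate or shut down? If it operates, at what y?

Produce at y = 14

Variable cost is VC = 273y - 54y^2 + 3y^3, so AVC = VC/y = 273 - 54y + 3y^2 and MC = dTC/dy = 273 - 108y + 9y^2.
The AVC parabola has its vertex at y = 54/6 = 9, where AVC = 273 - 54·9 + 3·9^2 = $30.
Because $525 ≥ $30, revenue can cover variable cost; the firm operates.
Set P = MC: 525 = 273 - 108y + 9y^2 → -252 - 108y + 9y^2 = 0. The roots are y = -2 and y = 14; the profit-maximizing output is on the rising part of MC, so y* = 14.
Check: AVC at y = 14 is $105 ≤ P, so revenue covers variable cost.
Profit = P·y − TC = 525·14 − 1945 = $5405.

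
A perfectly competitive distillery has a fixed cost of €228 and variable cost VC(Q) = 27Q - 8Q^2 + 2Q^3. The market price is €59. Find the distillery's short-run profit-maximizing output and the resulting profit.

Profit = -€100 at Q = 4

AVC = 27 - 8Q + 2Q^2; min AVC = €19 at Q = 2. Since P = €59 ≥ min AVC, the firm produces.
With MC = 27 - 16Q + 6Q^2, P = MC on the upward-sloping part at Q* = 4.
TR = 59·4 = 236. TC = 228 + 108 = 336. Profit = 236 − 336 = -€100.
Shutting down would mean losing the fixed cost of €228, so operating at a loss of €100 is better by €128.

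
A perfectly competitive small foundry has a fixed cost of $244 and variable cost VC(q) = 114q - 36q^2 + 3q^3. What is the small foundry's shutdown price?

The shutdown price is the minimum of AVC. VC = 114q - 36q^2 + 3q^3, so AVC = 114 - 36q + 3q^2.
At the minimum of AVC, MC = AVC. MC = 114 - 72q + 9q^2; setting MC = AVC gives 6q^2 - 36q = 0, so q = 6. min AVC = 6.
For P < $6 the firm produces nothing.

$6 per unit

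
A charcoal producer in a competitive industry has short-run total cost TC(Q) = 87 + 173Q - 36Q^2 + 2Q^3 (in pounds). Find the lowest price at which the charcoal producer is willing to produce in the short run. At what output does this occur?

£11 per unit, at Q = 9

The shutdown price is the minimum of AVC. VC = 173Q - 36Q^2 + 2Q^3, so AVC = 173 - 36Q + 2Q^2.
dAVC/dQ = -36 + 4Q = 0 gives Q = 9. min AVC = 173 - 36·9 + 2·9^2 = 11.
For P < £11 the firm produces nothing.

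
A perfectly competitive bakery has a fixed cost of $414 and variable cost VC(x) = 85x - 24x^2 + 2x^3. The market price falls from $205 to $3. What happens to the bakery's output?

Output falls from 10 to 0 (the firm shuts down)

AVC = 85 - 24x + 2x^2, minimized at x = 6 where min AVC = $13. MC = 85 - 48x + 6x^2.
With P = $205 above the shutdown price, P = MC gives x = 10.
At P = $3 < min AVC = $13, price no longer covers variable cost at any output, so the firm shuts down: x = 0.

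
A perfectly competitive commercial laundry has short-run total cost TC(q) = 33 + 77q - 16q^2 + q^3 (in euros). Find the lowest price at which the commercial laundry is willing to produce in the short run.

The firm shuts down when price falls below the minimum of average variable cost. AVC = VC/q = 77 - 16q + q^2.
At the minimum of AVC, MC = AVC. MC = 77 - 32q + 3q^2; setting MC = AVC gives 2q^2 - 16q = 0, so q = 8. min AVC = 13.
The firm shuts down for any P below €13.

€13 per unit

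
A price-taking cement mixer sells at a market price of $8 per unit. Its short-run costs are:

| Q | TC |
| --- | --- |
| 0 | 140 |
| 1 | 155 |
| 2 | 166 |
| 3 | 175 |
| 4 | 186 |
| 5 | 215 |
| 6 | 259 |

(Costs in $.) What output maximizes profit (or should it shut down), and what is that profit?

Q = 0 (shut down); profit = -$140

Profit at each row (π = 8Q − TC): Q=0: -140; Q=1: -147; Q=2: -150; Q=3: -151; Q=4: -154; Q=5: -175; Q=6: -211.
Profit is highest at Q = 0. Equivalently, the lowest AVC in the table is 46/4 ≈ $11.50 at Q = 4, and P = $8 falls below it — price never covers variable cost, so the firm shuts down and loses only its fixed cost.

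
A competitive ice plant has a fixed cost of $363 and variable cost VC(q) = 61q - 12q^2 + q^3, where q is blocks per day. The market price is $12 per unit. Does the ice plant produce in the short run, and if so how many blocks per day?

Variable cost is VC = 61q - 12q^2 + q^3, so AVC = VC/q = 61 - 12q + q^2 and MC = dTC/dq = 61 - 24q + 3q^2.
AVC hits its minimum where MC = AVC, at q = 6, giving min AVC = 61 - 12·6 + 6^2 = $25.
Since P = $12 < min AVC = $25, price fails to cover variable cost at any output.
Best response: produce nothing and absorb the $363 fixed cost.

Shut down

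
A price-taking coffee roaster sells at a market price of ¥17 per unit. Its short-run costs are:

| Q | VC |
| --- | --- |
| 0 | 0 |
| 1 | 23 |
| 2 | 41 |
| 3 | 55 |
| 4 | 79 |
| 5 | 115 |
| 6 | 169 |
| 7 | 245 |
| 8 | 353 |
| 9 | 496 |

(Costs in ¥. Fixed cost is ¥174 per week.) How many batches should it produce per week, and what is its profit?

Compute π = P·Q − TC at each output: Q=0: -174; Q=1: -180; Q=2: -181; Q=3: -178; Q=4: -185; Q=5: -204; Q=6: -241; Q=7: -300; Q=8: -391; Q=9: -517.
Profit is highest at Q = 0. Equivalently, the lowest AVC in the table is 55/3 ≈ ¥18.33 at Q = 3, and P = ¥17 falls below it — price never covers variable cost, so the firm shuts down and loses only its fixed cost.

Q = 0 (shut down); profit = -¥174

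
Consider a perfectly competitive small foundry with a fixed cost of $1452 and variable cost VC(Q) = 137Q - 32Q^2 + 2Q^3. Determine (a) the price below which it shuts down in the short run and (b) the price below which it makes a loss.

Shutdown price = min AVC. AVC = 137 - 32Q + 2Q^2, with vertex at Q = 8 and minimum $9.
ATC = 1452/Q + 137 - 32Q + 2Q^2. Setting dATC/dQ = −1452/Q^2 − 32 + 4Q = 0 gives Q = 11 (since 4·11^3 − 32·11^2 = 1452).
min ATC = 1452/11 + 137 − 32·11 + 2·11^2 = $159. That is the break-even price.
Between these two prices the firm operates at a loss; above $159 it earns a profit.

Shutdown price = $9; break-even price = $159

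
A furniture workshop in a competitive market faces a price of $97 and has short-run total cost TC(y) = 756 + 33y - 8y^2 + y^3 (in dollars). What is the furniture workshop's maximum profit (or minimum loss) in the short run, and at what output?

AVC = 33 - 8y + y^2; min AVC = $17 at y = 4. Since P = $97 ≥ min AVC, the firm produces.
With MC = 33 - 16y + 3y^2, P = MC on the upward-sloping part at y* = 8.
TR = 97·8 = 776. TC = 756 + 264 = 1020. Profit = 776 − 1020 = -$244.
That loss of $244 beats the $756 the firm would lose by shutting down; producing recovers $512 of fixed cost.

Profit = -$244 at y = 8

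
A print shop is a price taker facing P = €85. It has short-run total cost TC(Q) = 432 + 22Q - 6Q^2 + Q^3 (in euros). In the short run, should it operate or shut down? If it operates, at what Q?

Strip out fixed cost: VC = 22Q - 6Q^2 + Q^3. Then AVC = 22 - 6Q + Q^2 and MC = 22 - 12Q + 3Q^2.
AVC is minimized where dAVC/dQ = -6 + 2Q = 0, at Q = 3; min AVC = 22 - 6·3 + 3^2 = €13.
P = €85 exceeds min AVC = €13, so the firm stays open.
Set P = MC: 85 = 22 - 12Q + 3Q^2 → -63 - 12Q + 3Q^2 = 0. The roots are Q = -3 and Q = 7; the profit-maximizing output is on the rising part of MC, so Q* = 7.
Check: AVC at Q = 7 is €29 ≤ P, so revenue covers variable cost.
Profit = P·Q − TC = 85·7 − 635 = -€40, a loss, but smaller than the €432 fixed cost the firm would lose by shutting down.

Produce at Q = 7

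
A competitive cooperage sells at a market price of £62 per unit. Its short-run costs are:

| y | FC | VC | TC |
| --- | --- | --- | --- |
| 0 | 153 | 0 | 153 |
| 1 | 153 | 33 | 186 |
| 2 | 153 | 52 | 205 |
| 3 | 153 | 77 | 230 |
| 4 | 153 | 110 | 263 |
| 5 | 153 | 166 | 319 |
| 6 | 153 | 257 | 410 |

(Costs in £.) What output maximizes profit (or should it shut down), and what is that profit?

Compute π = P·y − TC at each output: y=0: -153; y=1: -124; y=2: -81; y=3: -44; y=4: -15; y=5: -9; y=6: -38.
Profit is maximized at y = 5. AVC there is 166/5 = £33.20 ≤ P, so producing beats shutting down (which would give -£153).

y = 5; profit = -£9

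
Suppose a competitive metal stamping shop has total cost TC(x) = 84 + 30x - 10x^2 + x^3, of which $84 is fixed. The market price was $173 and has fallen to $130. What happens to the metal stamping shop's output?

Output falls from 11 to 10

AVC = 30 - 10x + x^2, minimized at x = 5 where min AVC = $5. MC = 30 - 20x + 3x^2.
At P = $173 ≥ min AVC, set P = MC on the rising branch: x = 11.
At P = $130 ≥ min AVC, set P = MC: x = 10. The firm stays open but cuts output.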